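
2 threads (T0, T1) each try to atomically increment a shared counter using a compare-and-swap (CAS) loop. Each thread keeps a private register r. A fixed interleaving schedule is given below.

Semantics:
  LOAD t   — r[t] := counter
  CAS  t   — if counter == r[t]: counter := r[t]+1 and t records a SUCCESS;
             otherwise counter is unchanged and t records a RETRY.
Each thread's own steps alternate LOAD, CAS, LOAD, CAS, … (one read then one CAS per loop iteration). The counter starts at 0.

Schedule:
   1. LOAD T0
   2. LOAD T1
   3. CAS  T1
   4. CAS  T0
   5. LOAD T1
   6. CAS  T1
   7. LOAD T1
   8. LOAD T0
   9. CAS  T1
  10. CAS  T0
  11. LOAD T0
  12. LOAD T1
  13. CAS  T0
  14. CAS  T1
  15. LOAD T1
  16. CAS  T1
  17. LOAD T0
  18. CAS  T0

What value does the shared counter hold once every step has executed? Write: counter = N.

counter = 6

step 1: T0 LOAD ⇒ load; ctr=0 reg=0
step 2: T1 LOAD ⇒ load; ctr=0 reg=0
step 3: T1 CAS ⇒ ok; ctr=1 reg=0
step 4: T0 CAS ⇒ retry; ctr=1 reg=0
step 5: T1 LOAD ⇒ load; ctr=1 reg=1
step 6: T1 CAS ⇒ ok; ctr=2 reg=1
step 7: T1 LOAD ⇒ load; ctr=2 reg=2
step 8: T0 LOAD ⇒ load; ctr=2 reg=2
step 9: T1 CAS ⇒ ok; ctr=3 reg=2
step 10: T0 CAS ⇒ retry; ctr=3 reg=2
step 11: T0 LOAD ⇒ load; ctr=3 reg=3
step 12: T1 LOAD ⇒ load; ctr=3 reg=3
step 13: T0 CAS ⇒ ok; ctr=4 reg=3
step 14: T1 CAS ⇒ retry; ctr=4 reg=3
step 15: T1 LOAD ⇒ load; ctr=4 reg=4
step 16: T1 CAS ⇒ ok; ctr=5 reg=4
step 17: T0 LOAD ⇒ load; ctr=5 reg=5
step 18: T0 CAS ⇒ ok; ctr=6 reg=5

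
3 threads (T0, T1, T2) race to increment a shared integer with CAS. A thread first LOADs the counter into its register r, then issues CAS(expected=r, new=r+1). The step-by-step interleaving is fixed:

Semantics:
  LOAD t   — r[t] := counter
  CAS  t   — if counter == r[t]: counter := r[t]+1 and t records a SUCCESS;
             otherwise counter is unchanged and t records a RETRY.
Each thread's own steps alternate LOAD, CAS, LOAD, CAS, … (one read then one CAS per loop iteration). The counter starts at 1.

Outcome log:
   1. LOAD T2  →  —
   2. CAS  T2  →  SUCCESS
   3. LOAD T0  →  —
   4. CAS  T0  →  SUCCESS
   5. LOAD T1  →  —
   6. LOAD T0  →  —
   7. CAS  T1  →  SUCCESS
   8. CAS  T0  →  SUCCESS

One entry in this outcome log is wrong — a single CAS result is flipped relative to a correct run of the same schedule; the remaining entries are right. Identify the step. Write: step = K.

step = 8

Reference trace:
T2 LOAD — after: cnt=1, r=1 — load
T2 CAS — after: cnt=2, r=1 — ok
T0 LOAD — after: cnt=2, r=2 — load
T0 CAS — after: cnt=3, r=2 — ok
T1 LOAD — after: cnt=3, r=3 — load
T0 LOAD — after: cnt=3, r=3 — load
T1 CAS — after: cnt=4, r=3 — ok
T0 CAS — after: cnt=4, r=3 — retry
Log disagrees first at step 8.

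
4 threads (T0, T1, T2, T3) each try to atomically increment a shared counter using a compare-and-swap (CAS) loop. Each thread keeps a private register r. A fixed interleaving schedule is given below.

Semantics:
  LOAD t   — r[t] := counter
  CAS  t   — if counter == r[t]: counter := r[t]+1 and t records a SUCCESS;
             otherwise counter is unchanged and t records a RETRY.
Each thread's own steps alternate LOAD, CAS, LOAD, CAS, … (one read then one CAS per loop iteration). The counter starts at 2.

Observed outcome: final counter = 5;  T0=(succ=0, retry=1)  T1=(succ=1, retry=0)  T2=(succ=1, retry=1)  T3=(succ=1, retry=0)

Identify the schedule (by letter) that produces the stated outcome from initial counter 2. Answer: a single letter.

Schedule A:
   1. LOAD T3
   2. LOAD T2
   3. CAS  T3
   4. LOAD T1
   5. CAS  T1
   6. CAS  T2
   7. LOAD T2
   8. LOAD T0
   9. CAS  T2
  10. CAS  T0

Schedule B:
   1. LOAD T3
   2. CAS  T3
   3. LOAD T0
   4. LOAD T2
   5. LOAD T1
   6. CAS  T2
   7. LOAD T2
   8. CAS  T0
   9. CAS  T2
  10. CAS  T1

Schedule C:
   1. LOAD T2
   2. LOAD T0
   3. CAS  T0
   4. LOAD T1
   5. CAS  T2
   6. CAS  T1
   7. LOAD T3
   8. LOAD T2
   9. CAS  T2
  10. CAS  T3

Simulating candidate A:
   1) LOAD T3:  M=2  r_T3=2
   2) LOAD T2:  M=2  r_T2=2
   3) CAS  T3:  M=3  r_T3=2 ✓
   4) LOAD T1:  M=3  r_T1=3
   5) CAS  T1:  M=4  r_T1=3 ✓
   6) CAS  T2:  M=4  r_T2=2 ✗
   7) LOAD T2:  M=4  r_T2=4
   8) LOAD T0:  M=4  r_T0=4
   9) CAS  T2:  M=5  r_T2=4 ✓
  10) CAS  T0:  M=5  r_T0=4 ✗

A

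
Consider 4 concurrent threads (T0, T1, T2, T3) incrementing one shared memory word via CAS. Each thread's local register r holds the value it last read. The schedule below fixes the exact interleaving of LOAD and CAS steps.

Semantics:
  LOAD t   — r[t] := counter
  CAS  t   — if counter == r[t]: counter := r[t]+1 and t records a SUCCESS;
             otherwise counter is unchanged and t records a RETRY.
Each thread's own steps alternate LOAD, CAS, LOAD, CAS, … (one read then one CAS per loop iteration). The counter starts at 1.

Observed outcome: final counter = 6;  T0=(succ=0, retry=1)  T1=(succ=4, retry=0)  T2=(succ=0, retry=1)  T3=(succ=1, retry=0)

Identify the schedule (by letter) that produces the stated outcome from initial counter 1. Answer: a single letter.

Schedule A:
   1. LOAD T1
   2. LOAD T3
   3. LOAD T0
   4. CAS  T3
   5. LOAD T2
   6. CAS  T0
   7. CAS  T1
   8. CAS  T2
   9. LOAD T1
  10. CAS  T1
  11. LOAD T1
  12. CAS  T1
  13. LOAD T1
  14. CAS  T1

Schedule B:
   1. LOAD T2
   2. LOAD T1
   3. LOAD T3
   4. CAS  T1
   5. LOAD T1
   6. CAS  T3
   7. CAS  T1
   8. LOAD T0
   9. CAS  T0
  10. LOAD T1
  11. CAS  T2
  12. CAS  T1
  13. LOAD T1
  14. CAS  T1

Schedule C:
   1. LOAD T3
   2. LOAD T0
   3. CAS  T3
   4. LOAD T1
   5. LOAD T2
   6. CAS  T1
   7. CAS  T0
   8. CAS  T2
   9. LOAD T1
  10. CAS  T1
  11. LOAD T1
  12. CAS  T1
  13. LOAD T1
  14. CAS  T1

Run C:
T3 LOAD — after: cnt=1, r=1 — load
T0 LOAD — after: cnt=1, r=1 — load
T3 CAS — after: cnt=2, r=1 — ok
T1 LOAD — after: cnt=2, r=2 — load
T2 LOAD — after: cnt=2, r=2 — load
T1 CAS — after: cnt=3, r=2 — ok
T0 CAS — after: cnt=3, r=1 — retry
T2 CAS — after: cnt=3, r=2 — retry
T1 LOAD — after: cnt=3, r=3 — load
T1 CAS — after: cnt=4, r=3 — ok
T1 LOAD — after: cnt=4, r=4 — load
T1 CAS — after: cnt=5, r=4 — ok
T1 LOAD — after: cnt=5, r=5 — load
T1 CAS — after: cnt=6, r=5 — ok

C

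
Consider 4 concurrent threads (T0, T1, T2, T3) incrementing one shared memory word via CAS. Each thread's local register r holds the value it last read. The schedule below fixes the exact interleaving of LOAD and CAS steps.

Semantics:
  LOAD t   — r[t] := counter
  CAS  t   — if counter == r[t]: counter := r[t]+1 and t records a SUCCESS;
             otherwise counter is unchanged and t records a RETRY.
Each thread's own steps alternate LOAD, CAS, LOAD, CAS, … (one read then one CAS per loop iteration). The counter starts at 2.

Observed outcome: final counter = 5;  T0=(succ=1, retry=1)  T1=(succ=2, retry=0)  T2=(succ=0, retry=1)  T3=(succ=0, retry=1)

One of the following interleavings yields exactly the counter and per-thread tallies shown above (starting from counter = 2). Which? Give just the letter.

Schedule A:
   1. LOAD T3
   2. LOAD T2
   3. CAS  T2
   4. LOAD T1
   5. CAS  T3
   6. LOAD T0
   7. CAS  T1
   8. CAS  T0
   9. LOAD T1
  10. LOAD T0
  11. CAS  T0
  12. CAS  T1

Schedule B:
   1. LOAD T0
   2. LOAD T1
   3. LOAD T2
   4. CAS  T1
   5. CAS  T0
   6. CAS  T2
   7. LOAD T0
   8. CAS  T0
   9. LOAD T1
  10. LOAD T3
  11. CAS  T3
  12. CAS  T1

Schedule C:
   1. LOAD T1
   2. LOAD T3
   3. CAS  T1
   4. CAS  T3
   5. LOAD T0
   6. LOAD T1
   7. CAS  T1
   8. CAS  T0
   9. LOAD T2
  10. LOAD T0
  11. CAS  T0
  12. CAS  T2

C

Run C:
[1] T1.load  rd  (counter 2, T1.r 2)
[2] T3.load  rd  (counter 2, T3.r 2)
[3] T1.cas  hit  (counter 3, T1.r 2)
[4] T3.cas  miss  (counter 3, T3.r 2)
[5] T0.load  rd  (counter 3, T0.r 3)
[6] T1.load  rd  (counter 3, T1.r 3)
[7] T1.cas  hit  (counter 4, T1.r 3)
[8] T0.cas  miss  (counter 4, T0.r 3)
[9] T2.load  rd  (counter 4, T2.r 4)
[10] T0.load  rd  (counter 4, T0.r 4)
[11] T0.cas  hit  (counter 5, T0.r 4)
[12] T2.cas  miss  (counter 5, T2.r 4)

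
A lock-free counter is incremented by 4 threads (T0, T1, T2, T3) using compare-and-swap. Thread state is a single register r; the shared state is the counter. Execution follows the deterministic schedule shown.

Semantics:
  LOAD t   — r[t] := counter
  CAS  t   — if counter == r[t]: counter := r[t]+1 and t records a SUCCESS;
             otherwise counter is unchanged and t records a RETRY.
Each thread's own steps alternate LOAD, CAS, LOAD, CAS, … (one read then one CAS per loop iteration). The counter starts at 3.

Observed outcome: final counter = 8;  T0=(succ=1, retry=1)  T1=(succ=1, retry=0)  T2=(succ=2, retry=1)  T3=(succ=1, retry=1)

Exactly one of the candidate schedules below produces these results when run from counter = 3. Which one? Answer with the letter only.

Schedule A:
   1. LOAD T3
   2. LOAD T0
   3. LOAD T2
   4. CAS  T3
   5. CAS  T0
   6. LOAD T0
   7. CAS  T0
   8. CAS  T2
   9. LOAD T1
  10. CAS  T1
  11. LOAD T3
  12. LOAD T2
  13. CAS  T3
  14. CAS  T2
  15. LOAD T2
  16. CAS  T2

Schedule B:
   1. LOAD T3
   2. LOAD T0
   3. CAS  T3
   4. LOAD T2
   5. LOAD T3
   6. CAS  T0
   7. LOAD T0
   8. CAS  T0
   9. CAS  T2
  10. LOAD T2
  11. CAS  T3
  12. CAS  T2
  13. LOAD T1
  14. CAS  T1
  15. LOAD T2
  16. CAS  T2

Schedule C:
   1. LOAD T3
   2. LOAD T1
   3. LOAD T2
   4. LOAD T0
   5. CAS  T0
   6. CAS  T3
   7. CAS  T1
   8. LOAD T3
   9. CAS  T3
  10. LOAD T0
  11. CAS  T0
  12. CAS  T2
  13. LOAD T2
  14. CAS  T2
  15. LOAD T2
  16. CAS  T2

B

Tracing schedule B:
1. LOAD T3 → mem=3 r[T3]=3 [LOAD]
2. LOAD T0 → mem=3 r[T0]=3 [LOAD]
3. CAS T3 → mem=4 r[T3]=3 [OK]
4. LOAD T2 → mem=4 r[T2]=4 [LOAD]
5. LOAD T3 → mem=4 r[T3]=4 [LOAD]
6. CAS T0 → mem=4 r[T0]=3 [RETRY]
7. LOAD T0 → mem=4 r[T0]=4 [LOAD]
8. CAS T0 → mem=5 r[T0]=4 [OK]
9. CAS T2 → mem=5 r[T2]=4 [RETRY]
10. LOAD T2 → mem=5 r[T2]=5 [LOAD]
11. CAS T3 → mem=5 r[T3]=4 [RETRY]
12. CAS T2 → mem=6 r[T2]=5 [OK]
13. LOAD T1 → mem=6 r[T1]=6 [LOAD]
14. CAS T1 → mem=7 r[T1]=6 [OK]
15. LOAD T2 → mem=7 r[T2]=7 [LOAD]
16. CAS T2 → mem=8 r[T2]=7 [OK]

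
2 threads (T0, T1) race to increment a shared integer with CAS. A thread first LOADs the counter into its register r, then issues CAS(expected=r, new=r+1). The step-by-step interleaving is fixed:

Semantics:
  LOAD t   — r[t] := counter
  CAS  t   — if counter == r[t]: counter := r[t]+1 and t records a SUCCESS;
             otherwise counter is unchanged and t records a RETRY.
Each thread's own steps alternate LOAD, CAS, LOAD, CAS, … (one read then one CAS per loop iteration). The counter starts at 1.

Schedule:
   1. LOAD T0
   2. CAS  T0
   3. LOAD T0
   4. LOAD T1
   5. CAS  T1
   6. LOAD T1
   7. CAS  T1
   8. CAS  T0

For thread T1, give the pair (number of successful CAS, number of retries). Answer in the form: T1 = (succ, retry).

#1 T0 reads 1
#2 T0 CAS(1→2) writes; counter now 2
#3 T0 reads 2
#4 T1 reads 2
#5 T1 CAS(2→3) writes; counter now 3
#6 T1 reads 3
#7 T1 CAS(3→4) writes; counter now 4
#8 T0 CAS(2→3) fails; counter now 4

T1 = (2, 0)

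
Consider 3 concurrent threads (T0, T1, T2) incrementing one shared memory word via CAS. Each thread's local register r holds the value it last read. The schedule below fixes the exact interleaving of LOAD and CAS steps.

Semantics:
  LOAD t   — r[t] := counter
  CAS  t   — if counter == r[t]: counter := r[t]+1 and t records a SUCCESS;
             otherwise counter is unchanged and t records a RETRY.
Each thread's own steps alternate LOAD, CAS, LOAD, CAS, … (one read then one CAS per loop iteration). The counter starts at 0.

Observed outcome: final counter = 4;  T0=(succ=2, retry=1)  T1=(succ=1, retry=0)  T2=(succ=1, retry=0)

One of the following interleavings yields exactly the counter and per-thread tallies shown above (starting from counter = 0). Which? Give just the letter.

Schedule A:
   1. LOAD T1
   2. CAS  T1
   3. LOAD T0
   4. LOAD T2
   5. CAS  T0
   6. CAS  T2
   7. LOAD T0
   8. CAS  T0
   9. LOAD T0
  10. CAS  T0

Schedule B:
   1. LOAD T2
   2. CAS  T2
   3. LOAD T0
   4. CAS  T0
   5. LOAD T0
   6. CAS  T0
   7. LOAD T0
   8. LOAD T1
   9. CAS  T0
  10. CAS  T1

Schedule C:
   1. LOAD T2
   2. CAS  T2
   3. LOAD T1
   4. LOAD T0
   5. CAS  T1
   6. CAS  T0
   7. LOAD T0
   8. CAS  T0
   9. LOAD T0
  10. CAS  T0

Run C:
   1) LOAD T2:  M=0  r_T2=0
   2) CAS  T2:  M=1  r_T2=0 ✓
   3) LOAD T1:  M=1  r_T1=1
   4) LOAD T0:  M=1  r_T0=1
   5) CAS  T1:  M=2  r_T1=1 ✓
   6) CAS  T0:  M=2  r_T0=1 ✗
   7) LOAD T0:  M=2  r_T0=2
   8) CAS  T0:  M=3  r_T0=2 ✓
   9) LOAD T0:  M=3  r_T0=3
  10) CAS  T0:  M=4  r_T0=3 ✓

C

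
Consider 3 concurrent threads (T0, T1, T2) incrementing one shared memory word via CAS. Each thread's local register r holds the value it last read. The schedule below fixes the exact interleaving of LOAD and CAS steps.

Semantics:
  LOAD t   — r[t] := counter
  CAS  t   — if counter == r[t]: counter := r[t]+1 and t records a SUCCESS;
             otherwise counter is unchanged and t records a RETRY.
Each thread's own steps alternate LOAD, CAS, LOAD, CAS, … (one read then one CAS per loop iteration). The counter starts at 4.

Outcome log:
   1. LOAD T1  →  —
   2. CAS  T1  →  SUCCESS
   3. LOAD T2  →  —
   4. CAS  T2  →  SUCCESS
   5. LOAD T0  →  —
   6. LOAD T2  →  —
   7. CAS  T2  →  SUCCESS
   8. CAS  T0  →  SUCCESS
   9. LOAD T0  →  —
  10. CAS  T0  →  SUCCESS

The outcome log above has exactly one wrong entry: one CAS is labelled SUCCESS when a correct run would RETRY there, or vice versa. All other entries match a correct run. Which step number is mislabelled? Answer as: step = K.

step = 8

Correct run:
   1) LOAD T1:  M=4  r_T1=4
   2) CAS  T1:  M=5  r_T1=4 ✓
   3) LOAD T2:  M=5  r_T2=5
   4) CAS  T2:  M=6  r_T2=5 ✓
   5) LOAD T0:  M=6  r_T0=6
   6) LOAD T2:  M=6  r_T2=6
   7) CAS  T2:  M=7  r_T2=6 ✓
   8) CAS  T0:  M=7  r_T0=6 ✗
   9) LOAD T0:  M=7  r_T0=7
  10) CAS  T0:  M=8  r_T0=7 ✓
Flip is step 8.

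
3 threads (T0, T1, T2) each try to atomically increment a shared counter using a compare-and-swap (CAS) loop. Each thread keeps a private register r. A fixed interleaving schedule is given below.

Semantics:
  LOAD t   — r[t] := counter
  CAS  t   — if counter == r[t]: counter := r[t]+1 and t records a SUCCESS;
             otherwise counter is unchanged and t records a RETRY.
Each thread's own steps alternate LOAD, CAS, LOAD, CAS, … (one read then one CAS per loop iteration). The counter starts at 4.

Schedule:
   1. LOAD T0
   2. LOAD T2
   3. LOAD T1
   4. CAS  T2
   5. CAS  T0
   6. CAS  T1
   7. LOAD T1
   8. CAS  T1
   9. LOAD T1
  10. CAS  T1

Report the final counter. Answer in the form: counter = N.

#1 T0 reads 4
#2 T2 reads 4
#3 T1 reads 4
#4 T2 CAS(4→5) writes; counter now 5
#5 T0 CAS(4→5) fails; counter now 5
#6 T1 CAS(4→5) fails; counter now 5
#7 T1 reads 5
#8 T1 CAS(5→6) writes; counter now 6
#9 T1 reads 6
#10 T1 CAS(6→7) writes; counter now 7

counter = 7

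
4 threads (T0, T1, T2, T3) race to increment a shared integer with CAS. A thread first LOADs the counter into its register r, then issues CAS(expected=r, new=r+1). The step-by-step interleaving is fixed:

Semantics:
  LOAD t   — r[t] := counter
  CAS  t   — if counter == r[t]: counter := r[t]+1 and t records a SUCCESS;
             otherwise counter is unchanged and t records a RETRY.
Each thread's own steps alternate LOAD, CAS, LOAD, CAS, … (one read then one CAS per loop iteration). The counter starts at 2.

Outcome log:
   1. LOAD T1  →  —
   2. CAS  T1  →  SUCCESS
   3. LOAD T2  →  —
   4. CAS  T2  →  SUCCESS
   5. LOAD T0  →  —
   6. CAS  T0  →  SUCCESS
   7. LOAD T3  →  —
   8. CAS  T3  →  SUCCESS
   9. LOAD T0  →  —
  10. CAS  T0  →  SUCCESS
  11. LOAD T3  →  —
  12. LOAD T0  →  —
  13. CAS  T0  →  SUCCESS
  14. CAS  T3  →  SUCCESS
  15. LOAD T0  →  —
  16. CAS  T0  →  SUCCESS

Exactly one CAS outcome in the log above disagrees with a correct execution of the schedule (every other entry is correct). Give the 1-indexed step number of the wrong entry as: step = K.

step = 14

Reference trace:
#1 T1 reads 2
#2 T1 CAS(2→3) writes; counter now 3
#3 T2 reads 3
#4 T2 CAS(3→4) writes; counter now 4
#5 T0 reads 4
#6 T0 CAS(4→5) writes; counter now 5
#7 T3 reads 5
#8 T3 CAS(5→6) writes; counter now 6
#9 T0 reads 6
#10 T0 CAS(6→7) writes; counter now 7
#11 T3 reads 7
#12 T0 reads 7
#13 T0 CAS(7→8) writes; counter now 8
#14 T3 CAS(7→8) fails; counter now 8
#15 T0 reads 8
#16 T0 CAS(8→9) writes; counter now 9
Mismatch at 14.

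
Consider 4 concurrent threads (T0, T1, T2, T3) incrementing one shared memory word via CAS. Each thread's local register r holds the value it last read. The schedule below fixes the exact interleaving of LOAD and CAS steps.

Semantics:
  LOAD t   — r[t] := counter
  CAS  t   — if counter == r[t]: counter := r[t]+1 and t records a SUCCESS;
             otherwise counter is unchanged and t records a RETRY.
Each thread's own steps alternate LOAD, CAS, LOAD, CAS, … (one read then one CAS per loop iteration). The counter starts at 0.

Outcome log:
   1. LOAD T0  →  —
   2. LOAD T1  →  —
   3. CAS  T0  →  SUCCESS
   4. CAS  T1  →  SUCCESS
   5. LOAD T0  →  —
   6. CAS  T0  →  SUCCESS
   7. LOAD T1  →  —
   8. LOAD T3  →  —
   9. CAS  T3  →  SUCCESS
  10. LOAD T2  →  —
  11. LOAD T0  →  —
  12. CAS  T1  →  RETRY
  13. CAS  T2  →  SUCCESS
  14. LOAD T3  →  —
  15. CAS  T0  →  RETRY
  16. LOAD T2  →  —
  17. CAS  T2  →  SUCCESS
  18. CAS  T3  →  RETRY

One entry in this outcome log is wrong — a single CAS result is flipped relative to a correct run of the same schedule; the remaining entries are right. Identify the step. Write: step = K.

step = 4

Re-executing:
   1) LOAD T0:  M=0  r_T0=0
   2) LOAD T1:  M=0  r_T1=0
   3) CAS  T0:  M=1  r_T0=0 ✓
   4) CAS  T1:  M=1  r_T1=0 ✗
   5) LOAD T0:  M=1  r_T0=1
   6) CAS  T0:  M=2  r_T0=1 ✓
   7) LOAD T1:  M=2  r_T1=2
   8) LOAD T3:  M=2  r_T3=2
   9) CAS  T3:  M=3  r_T3=2 ✓
  10) LOAD T2:  M=3  r_T2=3
  11) LOAD T0:  M=3  r_T0=3
  12) CAS  T1:  M=3  r_T1=2 ✗
  13) CAS  T2:  M=4  r_T2=3 ✓
  14) LOAD T3:  M=4  r_T3=4
  15) CAS  T0:  M=4  r_T0=3 ✗
  16) LOAD T2:  M=4  r_T2=4
  17) CAS  T2:  M=5  r_T2=4 ✓
  18) CAS  T3:  M=5  r_T3=4 ✗
Log disagrees first at step 4.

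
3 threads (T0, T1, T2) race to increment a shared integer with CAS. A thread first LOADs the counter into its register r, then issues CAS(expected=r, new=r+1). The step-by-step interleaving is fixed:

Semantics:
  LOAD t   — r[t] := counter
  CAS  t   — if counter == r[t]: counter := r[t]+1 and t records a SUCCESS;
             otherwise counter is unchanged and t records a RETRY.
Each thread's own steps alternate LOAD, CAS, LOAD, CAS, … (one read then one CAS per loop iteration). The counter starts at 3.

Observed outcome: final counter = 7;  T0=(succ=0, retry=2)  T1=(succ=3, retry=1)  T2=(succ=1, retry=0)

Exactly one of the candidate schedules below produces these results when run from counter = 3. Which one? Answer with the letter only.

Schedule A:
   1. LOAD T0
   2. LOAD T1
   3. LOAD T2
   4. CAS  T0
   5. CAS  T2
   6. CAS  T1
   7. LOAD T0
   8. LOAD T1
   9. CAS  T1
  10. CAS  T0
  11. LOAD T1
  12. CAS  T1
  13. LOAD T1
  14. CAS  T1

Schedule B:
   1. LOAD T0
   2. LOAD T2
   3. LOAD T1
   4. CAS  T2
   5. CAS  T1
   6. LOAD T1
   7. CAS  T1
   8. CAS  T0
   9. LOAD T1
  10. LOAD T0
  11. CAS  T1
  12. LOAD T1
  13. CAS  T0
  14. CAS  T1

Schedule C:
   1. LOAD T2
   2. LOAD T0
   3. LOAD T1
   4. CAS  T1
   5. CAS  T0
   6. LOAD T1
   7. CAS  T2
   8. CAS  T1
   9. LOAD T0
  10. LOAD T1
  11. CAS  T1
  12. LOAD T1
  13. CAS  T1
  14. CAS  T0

Tracing schedule B:
T0 LOAD — after: cnt=3, r=3 — load
T2 LOAD — after: cnt=3, r=3 — load
T1 LOAD — after: cnt=3, r=3 — load
T2 CAS — after: cnt=4, r=3 — ok
T1 CAS — after: cnt=4, r=3 — retry
T1 LOAD — after: cnt=4, r=4 — load
T1 CAS — after: cnt=5, r=4 — ok
T0 CAS — after: cnt=5, r=3 — retry
T1 LOAD — after: cnt=5, r=5 — load
T0 LOAD — after: cnt=5, r=5 — load
T1 CAS — after: cnt=6, r=5 — ok
T1 LOAD — after: cnt=6, r=6 — load
T0 CAS — after: cnt=6, r=5 — retry
T1 CAS — after: cnt=7, r=6 — ok

B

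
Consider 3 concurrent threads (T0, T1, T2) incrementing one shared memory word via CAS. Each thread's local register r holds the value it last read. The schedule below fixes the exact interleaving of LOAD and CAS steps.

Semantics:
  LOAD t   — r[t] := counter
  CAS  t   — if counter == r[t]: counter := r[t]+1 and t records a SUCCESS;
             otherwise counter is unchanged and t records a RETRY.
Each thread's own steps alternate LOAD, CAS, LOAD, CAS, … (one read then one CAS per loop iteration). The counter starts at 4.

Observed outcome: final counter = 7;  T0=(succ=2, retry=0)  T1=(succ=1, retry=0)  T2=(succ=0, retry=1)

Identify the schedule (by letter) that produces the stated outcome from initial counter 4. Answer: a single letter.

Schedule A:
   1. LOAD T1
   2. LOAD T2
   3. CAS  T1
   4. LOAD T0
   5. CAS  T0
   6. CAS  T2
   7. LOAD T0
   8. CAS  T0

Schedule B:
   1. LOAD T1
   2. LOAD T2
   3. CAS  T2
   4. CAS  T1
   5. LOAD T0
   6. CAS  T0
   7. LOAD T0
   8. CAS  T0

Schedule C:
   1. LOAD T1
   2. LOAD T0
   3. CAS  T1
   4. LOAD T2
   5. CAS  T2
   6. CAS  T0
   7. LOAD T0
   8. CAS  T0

A

Simulating candidate A:
step 1: T1 LOAD ⇒ load; ctr=4 reg=4
step 2: T2 LOAD ⇒ load; ctr=4 reg=4
step 3: T1 CAS ⇒ ok; ctr=5 reg=4
step 4: T0 LOAD ⇒ load; ctr=5 reg=5
step 5: T0 CAS ⇒ ok; ctr=6 reg=5
step 6: T2 CAS ⇒ retry; ctr=6 reg=4
step 7: T0 LOAD ⇒ load; ctr=6 reg=6
step 8: T0 CAS ⇒ ok; ctr=7 reg=6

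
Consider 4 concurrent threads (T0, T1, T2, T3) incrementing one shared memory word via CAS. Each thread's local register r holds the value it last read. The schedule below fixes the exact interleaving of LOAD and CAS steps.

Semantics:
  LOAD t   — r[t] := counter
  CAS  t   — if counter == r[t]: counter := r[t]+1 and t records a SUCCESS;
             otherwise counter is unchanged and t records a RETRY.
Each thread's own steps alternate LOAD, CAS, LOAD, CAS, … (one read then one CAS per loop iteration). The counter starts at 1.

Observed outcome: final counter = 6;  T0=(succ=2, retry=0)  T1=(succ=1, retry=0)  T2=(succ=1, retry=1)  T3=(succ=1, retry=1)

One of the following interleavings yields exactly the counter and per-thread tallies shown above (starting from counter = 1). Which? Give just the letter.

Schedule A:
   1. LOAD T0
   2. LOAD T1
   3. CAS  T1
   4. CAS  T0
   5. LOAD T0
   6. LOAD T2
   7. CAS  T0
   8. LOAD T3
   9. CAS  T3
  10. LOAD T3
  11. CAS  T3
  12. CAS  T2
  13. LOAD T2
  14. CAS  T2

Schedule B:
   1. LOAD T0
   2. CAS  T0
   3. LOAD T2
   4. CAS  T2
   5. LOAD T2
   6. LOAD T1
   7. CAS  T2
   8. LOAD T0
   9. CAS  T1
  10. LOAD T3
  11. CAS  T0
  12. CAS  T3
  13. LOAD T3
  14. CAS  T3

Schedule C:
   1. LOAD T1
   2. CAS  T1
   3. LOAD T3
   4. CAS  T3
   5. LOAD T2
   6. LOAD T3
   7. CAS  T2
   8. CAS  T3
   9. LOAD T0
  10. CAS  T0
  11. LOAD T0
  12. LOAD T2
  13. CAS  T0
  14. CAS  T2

Run C:
1. LOAD T1 → mem=1 r[T1]=1 [LOAD]
2. CAS T1 → mem=2 r[T1]=1 [OK]
3. LOAD T3 → mem=2 r[T3]=2 [LOAD]
4. CAS T3 → mem=3 r[T3]=2 [OK]
5. LOAD T2 → mem=3 r[T2]=3 [LOAD]
6. LOAD T3 → mem=3 r[T3]=3 [LOAD]
7. CAS T2 → mem=4 r[T2]=3 [OK]
8. CAS T3 → mem=4 r[T3]=3 [RETRY]
9. LOAD T0 → mem=4 r[T0]=4 [LOAD]
10. CAS T0 → mem=5 r[T0]=4 [OK]
11. LOAD T0 → mem=5 r[T0]=5 [LOAD]
12. LOAD T2 → mem=5 r[T2]=5 [LOAD]
13. CAS T0 → mem=6 r[T0]=5 [OK]
14. CAS T2 → mem=6 r[T2]=5 [RETRY]

C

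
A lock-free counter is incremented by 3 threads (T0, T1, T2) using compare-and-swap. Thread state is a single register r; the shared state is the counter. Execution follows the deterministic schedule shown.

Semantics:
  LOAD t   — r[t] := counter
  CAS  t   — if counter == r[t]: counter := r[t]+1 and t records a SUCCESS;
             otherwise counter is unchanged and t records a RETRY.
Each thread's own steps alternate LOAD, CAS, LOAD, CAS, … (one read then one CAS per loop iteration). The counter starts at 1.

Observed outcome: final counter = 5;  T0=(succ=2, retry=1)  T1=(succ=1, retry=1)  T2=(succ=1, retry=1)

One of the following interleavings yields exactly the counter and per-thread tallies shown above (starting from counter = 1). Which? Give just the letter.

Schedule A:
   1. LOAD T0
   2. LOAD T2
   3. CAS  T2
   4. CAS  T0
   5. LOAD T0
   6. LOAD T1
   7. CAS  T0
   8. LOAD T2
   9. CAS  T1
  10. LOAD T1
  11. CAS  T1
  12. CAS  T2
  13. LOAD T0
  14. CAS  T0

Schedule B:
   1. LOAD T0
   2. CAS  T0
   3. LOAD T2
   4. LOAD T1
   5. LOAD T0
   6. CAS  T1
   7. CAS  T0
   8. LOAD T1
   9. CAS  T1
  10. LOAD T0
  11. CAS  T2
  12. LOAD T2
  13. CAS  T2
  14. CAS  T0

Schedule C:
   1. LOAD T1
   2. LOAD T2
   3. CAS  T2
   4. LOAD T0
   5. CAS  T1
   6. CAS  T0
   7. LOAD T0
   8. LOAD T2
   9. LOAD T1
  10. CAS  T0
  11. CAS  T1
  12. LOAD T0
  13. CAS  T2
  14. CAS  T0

Tracing schedule A:
[1] T0.load  rd  (counter 1, T0.r 1)
[2] T2.load  rd  (counter 1, T2.r 1)
[3] T2.cas  hit  (counter 2, T2.r 1)
[4] T0.cas  miss  (counter 2, T0.r 1)
[5] T0.load  rd  (counter 2, T0.r 2)
[6] T1.load  rd  (counter 2, T1.r 2)
[7] T0.cas  hit  (counter 3, T0.r 2)
[8] T2.load  rd  (counter 3, T2.r 3)
[9] T1.cas  miss  (counter 3, T1.r 2)
[10] T1.load  rd  (counter 3, T1.r 3)
[11] T1.cas  hit  (counter 4, T1.r 3)
[12] T2.cas  miss  (counter 4, T2.r 3)
[13] T0.load  rd  (counter 4, T0.r 4)
[14] T0.cas  hit  (counter 5, T0.r 4)

A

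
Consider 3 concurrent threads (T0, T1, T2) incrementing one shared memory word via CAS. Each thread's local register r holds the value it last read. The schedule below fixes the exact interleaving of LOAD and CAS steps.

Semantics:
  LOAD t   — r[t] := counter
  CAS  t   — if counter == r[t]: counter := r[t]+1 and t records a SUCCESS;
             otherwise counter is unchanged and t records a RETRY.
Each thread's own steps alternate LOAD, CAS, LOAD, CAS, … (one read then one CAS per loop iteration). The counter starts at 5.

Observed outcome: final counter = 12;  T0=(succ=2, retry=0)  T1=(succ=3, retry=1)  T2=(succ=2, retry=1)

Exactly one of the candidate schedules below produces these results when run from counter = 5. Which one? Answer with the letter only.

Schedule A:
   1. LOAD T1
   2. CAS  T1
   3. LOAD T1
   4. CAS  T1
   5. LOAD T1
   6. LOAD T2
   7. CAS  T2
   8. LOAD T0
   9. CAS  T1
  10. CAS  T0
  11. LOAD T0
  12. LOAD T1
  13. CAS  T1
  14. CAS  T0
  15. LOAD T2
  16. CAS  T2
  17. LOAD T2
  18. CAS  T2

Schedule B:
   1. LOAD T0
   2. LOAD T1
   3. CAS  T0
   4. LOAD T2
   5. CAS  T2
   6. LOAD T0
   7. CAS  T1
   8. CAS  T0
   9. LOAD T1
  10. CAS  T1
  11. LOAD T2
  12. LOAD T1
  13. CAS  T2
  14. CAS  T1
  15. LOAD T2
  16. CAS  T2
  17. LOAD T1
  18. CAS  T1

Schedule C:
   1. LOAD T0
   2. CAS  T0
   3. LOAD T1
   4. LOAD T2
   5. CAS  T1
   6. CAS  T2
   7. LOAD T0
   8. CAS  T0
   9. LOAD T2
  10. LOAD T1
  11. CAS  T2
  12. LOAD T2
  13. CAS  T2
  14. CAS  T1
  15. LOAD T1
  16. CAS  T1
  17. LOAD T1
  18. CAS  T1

Simulating candidate C:
   1) LOAD T0:  M=5  r_T0=5
   2) CAS  T0:  M=6  r_T0=5 ✓
   3) LOAD T1:  M=6  r_T1=6
   4) LOAD T2:  M=6  r_T2=6
   5) CAS  T1:  M=7  r_T1=6 ✓
   6) CAS  T2:  M=7  r_T2=6 ✗
   7) LOAD T0:  M=7  r_T0=7
   8) CAS  T0:  M=8  r_T0=7 ✓
   9) LOAD T2:  M=8  r_T2=8
  10) LOAD T1:  M=8  r_T1=8
  11) CAS  T2:  M=9  r_T2=8 ✓
  12) LOAD T2:  M=9  r_T2=9
  13) CAS  T2:  M=10  r_T2=9 ✓
  14) CAS  T1:  M=10  r_T1=8 ✗
  15) LOAD T1:  M=10  r_T1=10
  16) CAS  T1:  M=11  r_T1=10 ✓
  17) LOAD T1:  M=11  r_T1=11
  18) CAS  T1:  M=12  r_T1=11 ✓

C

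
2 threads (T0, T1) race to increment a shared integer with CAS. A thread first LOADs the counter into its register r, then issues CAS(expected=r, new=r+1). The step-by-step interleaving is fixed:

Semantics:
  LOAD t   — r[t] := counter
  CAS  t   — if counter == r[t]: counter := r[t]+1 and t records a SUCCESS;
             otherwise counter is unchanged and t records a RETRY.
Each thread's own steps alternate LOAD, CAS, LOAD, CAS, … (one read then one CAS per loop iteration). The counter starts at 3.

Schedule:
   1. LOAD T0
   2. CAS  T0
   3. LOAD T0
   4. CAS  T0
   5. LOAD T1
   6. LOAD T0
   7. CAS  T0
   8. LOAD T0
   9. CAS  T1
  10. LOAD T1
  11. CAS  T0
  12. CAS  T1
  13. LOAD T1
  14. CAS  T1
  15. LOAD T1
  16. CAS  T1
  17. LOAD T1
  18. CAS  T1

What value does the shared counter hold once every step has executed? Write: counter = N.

counter = 10

   1) LOAD T0:  M=3  r_T0=3
   2) CAS  T0:  M=4  r_T0=3 ✓
   3) LOAD T0:  M=4  r_T0=4
   4) CAS  T0:  M=5  r_T0=4 ✓
   5) LOAD T1:  M=5  r_T1=5
   6) LOAD T0:  M=5  r_T0=5
   7) CAS  T0:  M=6  r_T0=5 ✓
   8) LOAD T0:  M=6  r_T0=6
   9) CAS  T1:  M=6  r_T1=5 ✗
  10) LOAD T1:  M=6  r_T1=6
  11) CAS  T0:  M=7  r_T0=6 ✓
  12) CAS  T1:  M=7  r_T1=6 ✗
  13) LOAD T1:  M=7  r_T1=7
  14) CAS  T1:  M=8  r_T1=7 ✓
  15) LOAD T1:  M=8  r_T1=8
  16) CAS  T1:  M=9  r_T1=8 ✓
  17) LOAD T1:  M=9  r_T1=9
  18) CAS  T1:  M=10  r_T1=9 ✓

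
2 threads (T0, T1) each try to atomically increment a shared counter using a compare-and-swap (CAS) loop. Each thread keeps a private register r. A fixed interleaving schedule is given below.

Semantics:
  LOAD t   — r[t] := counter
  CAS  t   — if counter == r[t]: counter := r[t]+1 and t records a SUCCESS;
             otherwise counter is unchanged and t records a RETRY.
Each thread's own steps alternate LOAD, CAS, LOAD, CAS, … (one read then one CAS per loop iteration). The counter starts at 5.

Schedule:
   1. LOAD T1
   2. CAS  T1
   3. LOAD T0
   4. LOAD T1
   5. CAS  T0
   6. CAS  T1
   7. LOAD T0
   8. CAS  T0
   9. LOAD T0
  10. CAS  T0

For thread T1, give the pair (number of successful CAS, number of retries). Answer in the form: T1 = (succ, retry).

T1 = (1, 1)

1. LOAD T1 → mem=5 r[T1]=5 [LOAD]
2. CAS T1 → mem=6 r[T1]=5 [OK]
3. LOAD T0 → mem=6 r[T0]=6 [LOAD]
4. LOAD T1 → mem=6 r[T1]=6 [LOAD]
5. CAS T0 → mem=7 r[T0]=6 [OK]
6. CAS T1 → mem=7 r[T1]=6 [RETRY]
7. LOAD T0 → mem=7 r[T0]=7 [LOAD]
8. CAS T0 → mem=8 r[T0]=7 [OK]
9. LOAD T0 → mem=8 r[T0]=8 [LOAD]
10. CAS T0 → mem=9 r[T0]=8 [OK]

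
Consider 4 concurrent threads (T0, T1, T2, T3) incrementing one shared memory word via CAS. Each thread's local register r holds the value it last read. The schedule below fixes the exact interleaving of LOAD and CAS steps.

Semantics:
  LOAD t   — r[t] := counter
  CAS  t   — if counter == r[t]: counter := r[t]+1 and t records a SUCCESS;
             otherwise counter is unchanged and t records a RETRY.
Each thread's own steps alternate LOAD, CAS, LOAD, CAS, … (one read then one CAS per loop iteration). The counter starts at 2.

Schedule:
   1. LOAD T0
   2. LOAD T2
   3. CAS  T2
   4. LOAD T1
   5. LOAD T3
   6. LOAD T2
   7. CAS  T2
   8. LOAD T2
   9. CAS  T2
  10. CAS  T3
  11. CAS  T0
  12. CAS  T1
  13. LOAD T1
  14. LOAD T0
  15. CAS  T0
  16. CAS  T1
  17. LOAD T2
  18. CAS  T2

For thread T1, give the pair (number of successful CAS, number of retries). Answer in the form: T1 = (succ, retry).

step 1: T0 LOAD ⇒ load; ctr=2 reg=2
step 2: T2 LOAD ⇒ load; ctr=2 reg=2
step 3: T2 CAS ⇒ ok; ctr=3 reg=2
step 4: T1 LOAD ⇒ load; ctr=3 reg=3
step 5: T3 LOAD ⇒ load; ctr=3 reg=3
step 6: T2 LOAD ⇒ load; ctr=3 reg=3
step 7: T2 CAS ⇒ ok; ctr=4 reg=3
step 8: T2 LOAD ⇒ load; ctr=4 reg=4
step 9: T2 CAS ⇒ ok; ctr=5 reg=4
step 10: T3 CAS ⇒ retry; ctr=5 reg=3
step 11: T0 CAS ⇒ retry; ctr=5 reg=2
step 12: T1 CAS ⇒ retry; ctr=5 reg=3
step 13: T1 LOAD ⇒ load; ctr=5 reg=5
step 14: T0 LOAD ⇒ load; ctr=5 reg=5
step 15: T0 CAS ⇒ ok; ctr=6 reg=5
step 16: T1 CAS ⇒ retry; ctr=6 reg=5
step 17: T2 LOAD ⇒ load; ctr=6 reg=6
step 18: T2 CAS ⇒ ok; ctr=7 reg=6

T1 = (0, 2)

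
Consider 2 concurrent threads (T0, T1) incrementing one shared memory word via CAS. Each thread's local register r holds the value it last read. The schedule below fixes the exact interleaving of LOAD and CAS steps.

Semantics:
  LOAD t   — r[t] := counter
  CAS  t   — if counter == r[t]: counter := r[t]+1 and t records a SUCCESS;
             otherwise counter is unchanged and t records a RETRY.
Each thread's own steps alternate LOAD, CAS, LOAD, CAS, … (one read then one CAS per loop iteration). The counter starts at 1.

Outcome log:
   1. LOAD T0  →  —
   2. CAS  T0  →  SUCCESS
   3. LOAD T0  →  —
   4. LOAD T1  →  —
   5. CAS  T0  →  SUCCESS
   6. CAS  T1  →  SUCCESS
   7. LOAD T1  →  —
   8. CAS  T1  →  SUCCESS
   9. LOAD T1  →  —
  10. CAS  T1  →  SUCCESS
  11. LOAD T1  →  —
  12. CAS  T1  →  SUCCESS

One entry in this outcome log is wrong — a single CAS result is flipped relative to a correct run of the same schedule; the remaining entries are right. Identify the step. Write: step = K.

step = 6

Correct run:
[1] T0.load  rd  (counter 1, T0.r 1)
[2] T0.cas  hit  (counter 2, T0.r 1)
[3] T0.load  rd  (counter 2, T0.r 2)
[4] T1.load  rd  (counter 2, T1.r 2)
[5] T0.cas  hit  (counter 3, T0.r 2)
[6] T1.cas  miss  (counter 3, T1.r 2)
[7] T1.load  rd  (counter 3, T1.r 3)
[8] T1.cas  hit  (counter 4, T1.r 3)
[9] T1.load  rd  (counter 4, T1.r 4)
[10] T1.cas  hit  (counter 5, T1.r 4)
[11] T1.load  rd  (counter 5, T1.r 5)
[12] T1.cas  hit  (counter 6, T1.r 5)
Mismatch at 6.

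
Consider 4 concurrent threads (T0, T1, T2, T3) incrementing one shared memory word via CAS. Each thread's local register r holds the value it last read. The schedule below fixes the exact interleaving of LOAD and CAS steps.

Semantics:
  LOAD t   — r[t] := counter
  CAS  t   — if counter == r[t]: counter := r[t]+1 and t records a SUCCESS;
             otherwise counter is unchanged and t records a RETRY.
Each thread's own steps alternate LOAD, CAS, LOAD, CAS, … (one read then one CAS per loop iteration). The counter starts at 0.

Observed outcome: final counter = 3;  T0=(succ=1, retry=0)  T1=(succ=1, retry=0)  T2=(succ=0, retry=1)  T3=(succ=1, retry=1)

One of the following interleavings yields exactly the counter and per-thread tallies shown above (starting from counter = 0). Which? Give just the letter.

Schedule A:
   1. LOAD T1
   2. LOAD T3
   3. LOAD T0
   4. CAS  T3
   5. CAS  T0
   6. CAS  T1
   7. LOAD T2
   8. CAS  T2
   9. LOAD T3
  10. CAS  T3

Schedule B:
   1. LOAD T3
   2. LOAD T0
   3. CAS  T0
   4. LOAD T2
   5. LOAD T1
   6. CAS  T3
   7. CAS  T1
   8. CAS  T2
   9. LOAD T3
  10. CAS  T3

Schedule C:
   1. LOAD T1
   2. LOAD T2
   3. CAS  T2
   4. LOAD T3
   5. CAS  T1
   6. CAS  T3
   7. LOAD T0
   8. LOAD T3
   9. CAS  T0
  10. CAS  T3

Run B:
step 1: T3 LOAD ⇒ load; ctr=0 reg=0
step 2: T0 LOAD ⇒ load; ctr=0 reg=0
step 3: T0 CAS ⇒ ok; ctr=1 reg=0
step 4: T2 LOAD ⇒ load; ctr=1 reg=1
step 5: T1 LOAD ⇒ load; ctr=1 reg=1
step 6: T3 CAS ⇒ retry; ctr=1 reg=0
step 7: T1 CAS ⇒ ok; ctr=2 reg=1
step 8: T2 CAS ⇒ retry; ctr=2 reg=1
step 9: T3 LOAD ⇒ load; ctr=2 reg=2
step 10: T3 CAS ⇒ ok; ctr=3 reg=2

B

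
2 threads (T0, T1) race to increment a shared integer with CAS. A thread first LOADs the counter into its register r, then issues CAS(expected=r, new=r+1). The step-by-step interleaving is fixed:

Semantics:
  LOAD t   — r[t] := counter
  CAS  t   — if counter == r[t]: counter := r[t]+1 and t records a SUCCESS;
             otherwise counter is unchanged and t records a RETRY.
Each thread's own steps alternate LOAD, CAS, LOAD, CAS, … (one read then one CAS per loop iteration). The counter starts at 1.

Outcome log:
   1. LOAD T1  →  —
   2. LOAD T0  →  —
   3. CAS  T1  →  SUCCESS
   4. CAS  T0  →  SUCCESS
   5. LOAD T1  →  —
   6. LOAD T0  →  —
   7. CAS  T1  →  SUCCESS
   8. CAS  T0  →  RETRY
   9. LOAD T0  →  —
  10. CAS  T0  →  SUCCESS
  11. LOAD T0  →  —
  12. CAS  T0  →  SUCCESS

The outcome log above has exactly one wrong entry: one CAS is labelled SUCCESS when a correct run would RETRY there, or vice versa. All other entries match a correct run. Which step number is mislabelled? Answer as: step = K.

step = 4

Re-executing:
[1] T1.load  rd  (counter 1, T1.r 1)
[2] T0.load  rd  (counter 1, T0.r 1)
[3] T1.cas  hit  (counter 2, T1.r 1)
[4] T0.cas  miss  (counter 2, T0.r 1)
[5] T1.load  rd  (counter 2, T1.r 2)
[6] T0.load  rd  (counter 2, T0.r 2)
[7] T1.cas  hit  (counter 3, T1.r 2)
[8] T0.cas  miss  (counter 3, T0.r 2)
[9] T0.load  rd  (counter 3, T0.r 3)
[10] T0.cas  hit  (counter 4, T0.r 3)
[11] T0.load  rd  (counter 4, T0.r 4)
[12] T0.cas  hit  (counter 5, T0.r 4)
Mismatch at 4.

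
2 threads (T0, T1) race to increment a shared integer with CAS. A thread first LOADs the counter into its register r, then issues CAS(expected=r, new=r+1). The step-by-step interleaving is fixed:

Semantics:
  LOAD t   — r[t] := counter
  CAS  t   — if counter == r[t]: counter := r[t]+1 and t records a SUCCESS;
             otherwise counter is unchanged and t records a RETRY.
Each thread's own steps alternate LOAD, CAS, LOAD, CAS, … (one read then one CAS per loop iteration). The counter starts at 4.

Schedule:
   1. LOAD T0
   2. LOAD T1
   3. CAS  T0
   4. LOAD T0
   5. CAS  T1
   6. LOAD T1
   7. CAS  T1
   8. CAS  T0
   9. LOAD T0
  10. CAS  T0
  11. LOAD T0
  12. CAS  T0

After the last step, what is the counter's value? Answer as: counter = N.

T0 LOAD — after: cnt=4, r=4 — load
T1 LOAD — after: cnt=4, r=4 — load
T0 CAS — after: cnt=5, r=4 — ok
T0 LOAD — after: cnt=5, r=5 — load
T1 CAS — after: cnt=5, r=4 — retry
T1 LOAD — after: cnt=5, r=5 — load
T1 CAS — after: cnt=6, r=5 — ok
T0 CAS — after: cnt=6, r=5 — retry
T0 LOAD — after: cnt=6, r=6 — load
T0 CAS — after: cnt=7, r=6 — ok
T0 LOAD — after: cnt=7, r=7 — load
T0 CAS — after: cnt=8, r=7 — ok

counter = 8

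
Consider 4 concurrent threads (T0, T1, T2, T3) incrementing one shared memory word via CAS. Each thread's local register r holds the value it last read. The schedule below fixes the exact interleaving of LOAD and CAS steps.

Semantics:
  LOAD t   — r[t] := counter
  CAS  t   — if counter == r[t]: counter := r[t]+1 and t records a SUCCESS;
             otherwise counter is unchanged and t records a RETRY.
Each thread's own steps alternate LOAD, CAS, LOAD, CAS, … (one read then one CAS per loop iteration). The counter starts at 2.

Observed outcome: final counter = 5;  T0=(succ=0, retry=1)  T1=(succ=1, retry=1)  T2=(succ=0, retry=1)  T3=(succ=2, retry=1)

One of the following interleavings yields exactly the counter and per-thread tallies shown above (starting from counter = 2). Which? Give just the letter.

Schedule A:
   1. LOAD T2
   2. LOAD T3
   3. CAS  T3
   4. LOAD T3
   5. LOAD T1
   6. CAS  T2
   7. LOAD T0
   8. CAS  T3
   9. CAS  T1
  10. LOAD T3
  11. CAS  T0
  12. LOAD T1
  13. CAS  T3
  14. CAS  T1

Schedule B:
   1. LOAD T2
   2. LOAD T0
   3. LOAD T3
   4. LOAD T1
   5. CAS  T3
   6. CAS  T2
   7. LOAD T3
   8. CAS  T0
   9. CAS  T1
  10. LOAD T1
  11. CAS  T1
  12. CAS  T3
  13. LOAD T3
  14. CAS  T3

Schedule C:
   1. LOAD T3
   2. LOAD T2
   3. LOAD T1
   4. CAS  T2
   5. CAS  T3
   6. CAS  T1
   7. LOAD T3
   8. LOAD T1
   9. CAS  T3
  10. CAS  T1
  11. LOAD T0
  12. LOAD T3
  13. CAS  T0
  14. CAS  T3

B

Simulating candidate B:
#1 T2 reads 2
#2 T0 reads 2
#3 T3 reads 2
#4 T1 reads 2
#5 T3 CAS(2→3) writes; counter now 3
#6 T2 CAS(2→3) fails; counter now 3
#7 T3 reads 3
#8 T0 CAS(2→3) fails; counter now 3
#9 T1 CAS(2→3) fails; counter now 3
#10 T1 reads 3
#11 T1 CAS(3→4) writes; counter now 4
#12 T3 CAS(3→4) fails; counter now 4
#13 T3 reads 4
#14 T3 CAS(4→5) writes; counter now 5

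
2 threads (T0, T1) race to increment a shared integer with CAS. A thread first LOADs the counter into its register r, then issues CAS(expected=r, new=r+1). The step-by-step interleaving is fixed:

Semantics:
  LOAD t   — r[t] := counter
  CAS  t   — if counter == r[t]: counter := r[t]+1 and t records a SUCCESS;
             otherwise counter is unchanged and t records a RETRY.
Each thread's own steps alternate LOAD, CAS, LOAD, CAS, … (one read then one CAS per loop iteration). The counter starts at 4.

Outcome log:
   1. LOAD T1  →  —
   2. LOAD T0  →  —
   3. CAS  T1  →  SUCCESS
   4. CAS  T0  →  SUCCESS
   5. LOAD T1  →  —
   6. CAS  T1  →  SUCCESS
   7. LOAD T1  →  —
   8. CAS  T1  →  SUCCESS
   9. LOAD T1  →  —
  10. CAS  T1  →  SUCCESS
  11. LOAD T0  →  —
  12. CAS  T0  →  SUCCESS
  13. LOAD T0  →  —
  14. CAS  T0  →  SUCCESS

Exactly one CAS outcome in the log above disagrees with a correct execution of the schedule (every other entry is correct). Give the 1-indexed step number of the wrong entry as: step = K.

Correct run:
T1 LOAD — after: cnt=4, r=4 — load
T0 LOAD — after: cnt=4, r=4 — load
T1 CAS — after: cnt=5, r=4 — ok
T0 CAS — after: cnt=5, r=4 — retry
T1 LOAD — after: cnt=5, r=5 — load
T1 CAS — after: cnt=6, r=5 — ok
T1 LOAD — after: cnt=6, r=6 — load
T1 CAS — after: cnt=7, r=6 — ok
T1 LOAD — after: cnt=7, r=7 — load
T1 CAS — after: cnt=8, r=7 — ok
T0 LOAD — after: cnt=8, r=8 — load
T0 CAS — after: cnt=9, r=8 — ok
T0 LOAD — after: cnt=9, r=9 — load
T0 CAS — after: cnt=10, r=9 — ok
Log disagrees first at step 4.

step = 4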